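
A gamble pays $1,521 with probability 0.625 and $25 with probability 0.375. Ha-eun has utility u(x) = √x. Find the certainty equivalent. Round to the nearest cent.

E[u] = 0.625·√1521 + 0.375·√25 = 0.625·39 + 0.375·5 = 26.25
CE = (26.25)² = 689.0625

$689.06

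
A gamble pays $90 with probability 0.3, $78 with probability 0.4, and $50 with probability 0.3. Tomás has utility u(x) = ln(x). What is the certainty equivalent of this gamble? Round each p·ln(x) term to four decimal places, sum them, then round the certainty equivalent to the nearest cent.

$71.25

E[u] = 0.3·ln(90) + 0.4·ln(78) + 0.3·ln(50) = 1.3499 + 1.7427 + 1.1736 = 4.2662
CE = e^4.2662 ≈ 71.25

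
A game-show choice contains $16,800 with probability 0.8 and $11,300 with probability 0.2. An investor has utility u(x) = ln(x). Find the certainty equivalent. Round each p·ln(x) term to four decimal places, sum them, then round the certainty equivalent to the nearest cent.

E[u] = 0.8·ln(16800) + 0.2·ln(11300) = 7.7833 + 1.8665 = 9.6498
CE = e^9.6498 ≈ 15518.68

$15,518.68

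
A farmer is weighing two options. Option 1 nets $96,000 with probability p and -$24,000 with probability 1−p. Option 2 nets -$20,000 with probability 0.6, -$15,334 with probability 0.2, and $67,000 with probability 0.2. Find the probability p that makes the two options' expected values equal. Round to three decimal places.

EV(Option 2) = 0.6 × (-20000) + 0.2 × (-15334) + 0.2 × 67000 = -12000 − 3066.8 + 13400 = -1666.8
p·96000 + (1−p)·(-24000) = -1666.8
120000p − 24000 = -1666.8
p = (-1666.8 + 24000) / 120000

p = 0.186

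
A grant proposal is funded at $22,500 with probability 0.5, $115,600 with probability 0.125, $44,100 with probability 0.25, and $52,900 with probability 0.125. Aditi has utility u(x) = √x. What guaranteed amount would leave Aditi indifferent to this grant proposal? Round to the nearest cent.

$39,501.56

E[u] = 0.5·√22500 + 0.125·√115600 + 0.25·√44100 + 0.125·√52900 = 0.5·150 + 0.125·340 + 0.25·210 + 0.125·230 = 198.75
CE = (198.75)² = 39501.5625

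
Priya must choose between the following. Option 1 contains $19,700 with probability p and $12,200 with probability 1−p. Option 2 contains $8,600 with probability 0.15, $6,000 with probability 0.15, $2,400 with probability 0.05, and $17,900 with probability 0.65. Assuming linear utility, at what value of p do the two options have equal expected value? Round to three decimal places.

EV(Option 2) = 0.15 × 8600 + 0.15 × 6000 + 0.05 × 2400 + 0.65 × 17900 = 1290 + 900 + 120 + 11635 = 13945
p·19700 + (1−p)·12200 = 13945
7500p + 12200 = 13945
p = (13945 − 12200) / 7500

p = 0.233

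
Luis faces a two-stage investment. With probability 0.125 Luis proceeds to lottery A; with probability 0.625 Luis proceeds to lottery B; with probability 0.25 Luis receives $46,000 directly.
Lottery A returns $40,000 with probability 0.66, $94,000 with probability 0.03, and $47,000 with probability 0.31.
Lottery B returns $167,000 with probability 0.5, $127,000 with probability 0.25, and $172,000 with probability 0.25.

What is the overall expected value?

$115,880

EV(A) = 0.66 × 40000 + 0.03 × 94000 + 0.31 × 47000 = 26400 + 2820 + 14570 = 43790
EV(B) = 0.5 × 167000 + 0.25 × 127000 + 0.25 × 172000 = 83500 + 31750 + 43000 = 158250
Branch C: 46000 (certain)
Overall = 0.125 × 43790 + 0.625 × 158250 + 0.25 × 46000 = 5473.75 + 98906.25 + 11500 = 115880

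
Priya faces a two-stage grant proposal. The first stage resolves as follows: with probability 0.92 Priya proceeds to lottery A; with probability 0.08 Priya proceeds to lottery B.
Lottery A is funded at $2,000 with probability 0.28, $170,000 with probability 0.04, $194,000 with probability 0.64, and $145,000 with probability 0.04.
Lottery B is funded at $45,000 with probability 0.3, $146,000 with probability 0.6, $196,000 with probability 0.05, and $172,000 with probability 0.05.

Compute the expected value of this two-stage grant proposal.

EV(A) = 0.28 × 2000 + 0.04 × 170000 + 0.64 × 194000 + 0.04 × 145000 = 560 + 6800 + 124160 + 5800 = 137320
EV(B) = 0.3 × 45000 + 0.6 × 146000 + 0.05 × 196000 + 0.05 × 172000 = 13500 + 87600 + 9800 + 8600 = 119500
Overall = 0.92 × 137320 + 0.08 × 119500 = 126334.4 + 9560 = 135894.4

$135,894.40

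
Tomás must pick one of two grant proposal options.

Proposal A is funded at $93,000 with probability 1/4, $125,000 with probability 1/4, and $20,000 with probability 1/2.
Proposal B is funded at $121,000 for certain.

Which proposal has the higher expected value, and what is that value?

Proposal B ($121,000)

Proposal A = 1/4 × 93000 + 1/4 × 125000 + 1/2 × 20000 = 23250 + 31250 + 10000 = 64500
Proposal B: 121000 (certain)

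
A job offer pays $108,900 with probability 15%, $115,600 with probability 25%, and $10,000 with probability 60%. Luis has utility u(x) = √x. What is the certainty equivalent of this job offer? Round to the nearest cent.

$37,830.25

E[u] = 0.15·√108900 + 0.25·√115600 + 0.6·√10000 = 0.15·330 + 0.25·340 + 0.6·100 = 194.5
CE = (194.5)² = 37830.25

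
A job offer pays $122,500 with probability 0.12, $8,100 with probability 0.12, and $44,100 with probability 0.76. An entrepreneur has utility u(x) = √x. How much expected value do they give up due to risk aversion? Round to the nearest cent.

E[u] = 0.12·√122500 + 0.12·√8100 + 0.76·√44100 = 0.12·350 + 0.12·90 + 0.76·210 = 212.4
CE = (212.4)² = 45113.76
Risk premium = EV − CE = 49188 − 45113.76 = 4074.24

$4,074.24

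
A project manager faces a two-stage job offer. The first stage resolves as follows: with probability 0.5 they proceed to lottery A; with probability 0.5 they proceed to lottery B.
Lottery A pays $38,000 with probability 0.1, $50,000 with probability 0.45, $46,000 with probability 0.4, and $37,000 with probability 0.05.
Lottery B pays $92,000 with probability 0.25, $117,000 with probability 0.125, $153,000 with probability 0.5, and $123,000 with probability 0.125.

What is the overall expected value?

EV(A) = 0.1 × 38000 + 0.45 × 50000 + 0.4 × 46000 + 0.05 × 37000 = 3800 + 22500 + 18400 + 1850 = 46550
EV(B) = 0.25 × 92000 + 0.125 × 117000 + 0.5 × 153000 + 0.125 × 123000 = 23000 + 14625 + 76500 + 15375 = 129500
Overall = 0.5 × 46550 + 0.5 × 129500 = 23275 + 64750 = 88025

$88,025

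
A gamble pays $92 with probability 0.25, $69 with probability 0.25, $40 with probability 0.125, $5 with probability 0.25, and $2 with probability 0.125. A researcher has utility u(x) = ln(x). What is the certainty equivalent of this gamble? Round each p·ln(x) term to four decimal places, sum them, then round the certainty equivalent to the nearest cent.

E[u] = 0.25·ln(92) + 0.25·ln(69) + 0.125·ln(40) + 0.25·ln(5) + 0.125·ln(2) = 1.1304 + 1.0585 + 0.4611 + 0.4024 + 0.0866 = 3.1390
CE = e^3.1390 ≈ 23.08

$23.08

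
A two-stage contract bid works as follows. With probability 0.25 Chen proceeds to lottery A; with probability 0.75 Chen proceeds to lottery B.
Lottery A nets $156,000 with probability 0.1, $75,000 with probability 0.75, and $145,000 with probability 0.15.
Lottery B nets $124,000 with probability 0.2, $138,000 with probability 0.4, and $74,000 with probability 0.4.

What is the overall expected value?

EV(A) = 0.1 × 156000 + 0.75 × 75000 + 0.15 × 145000 = 15600 + 56250 + 21750 = 93600
EV(B) = 0.2 × 124000 + 0.4 × 138000 + 0.4 × 74000 = 24800 + 55200 + 29600 = 109600
Overall = 0.25 × 93600 + 0.75 × 109600 = 23400 + 82200 = 105600

$105,600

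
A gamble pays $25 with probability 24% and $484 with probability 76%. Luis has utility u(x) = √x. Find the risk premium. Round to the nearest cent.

$52.71

E[u] = 0.24·√25 + 0.76·√484 = 0.24·5 + 0.76·22 = 17.92
CE = (17.92)² = 321.1264
Risk premium = EV − CE = 373.84 − 321.1264 = 52.7136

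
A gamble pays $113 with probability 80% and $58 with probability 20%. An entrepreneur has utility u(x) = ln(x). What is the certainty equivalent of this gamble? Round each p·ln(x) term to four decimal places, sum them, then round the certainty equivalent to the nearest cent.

$98.89

E[u] = 0.8·ln(113) + 0.2·ln(58) = 3.7819 + 0.8121 = 4.5940
CE = e^4.5940 ≈ 98.89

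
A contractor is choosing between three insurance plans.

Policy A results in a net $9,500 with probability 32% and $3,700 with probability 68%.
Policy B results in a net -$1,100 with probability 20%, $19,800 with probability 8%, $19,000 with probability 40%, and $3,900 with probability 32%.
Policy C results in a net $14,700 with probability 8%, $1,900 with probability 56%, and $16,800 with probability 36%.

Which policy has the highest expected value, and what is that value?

Policy B ($10,212)

Policy A = 0.32 × 9500 + 0.68 × 3700 = 3040 + 2516 = 5556
Policy B = 0.2 × (-1100) + 0.08 × 19800 + 0.4 × 19000 + 0.32 × 3900 = -220 + 1584 + 7600 + 1248 = 10212
Policy C = 0.08 × 14700 + 0.56 × 1900 + 0.36 × 16800 = 1176 + 1064 + 6048 = 8288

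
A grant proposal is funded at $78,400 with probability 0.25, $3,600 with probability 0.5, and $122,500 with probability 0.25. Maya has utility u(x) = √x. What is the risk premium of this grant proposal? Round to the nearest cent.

E[u] = 0.25·√78400 + 0.5·√3600 + 0.25·√122500 = 0.25·280 + 0.5·60 + 0.25·350 = 187.5
CE = (187.5)² = 35156.25
Risk premium = EV − CE = 52025 − 35156.25 = 16868.75

$16,868.75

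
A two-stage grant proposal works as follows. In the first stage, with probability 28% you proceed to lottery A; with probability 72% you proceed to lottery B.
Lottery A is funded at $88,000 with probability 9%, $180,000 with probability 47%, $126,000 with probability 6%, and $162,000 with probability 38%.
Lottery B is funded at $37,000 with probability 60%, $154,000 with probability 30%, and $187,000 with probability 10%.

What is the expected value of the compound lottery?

EV(A) = 0.09 × 88000 + 0.47 × 180000 + 0.06 × 126000 + 0.38 × 162000 = 7920 + 84600 + 7560 + 61560 = 161640
EV(B) = 0.6 × 37000 + 0.3 × 154000 + 0.1 × 187000 = 22200 + 46200 + 18700 = 87100
Overall = 0.28 × 161640 + 0.72 × 87100 = 45259.2 + 62712 = 107971.2

$107,971.20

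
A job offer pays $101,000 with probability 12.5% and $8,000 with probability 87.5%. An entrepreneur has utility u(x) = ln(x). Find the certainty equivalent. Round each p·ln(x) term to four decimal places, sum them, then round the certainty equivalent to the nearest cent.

E[u] = 0.125·ln(101000) + 0.875·ln(8000) = 1.4404 + 7.8638 = 9.3042
CE = e^9.3042 ≈ 10984.06

$10,984.06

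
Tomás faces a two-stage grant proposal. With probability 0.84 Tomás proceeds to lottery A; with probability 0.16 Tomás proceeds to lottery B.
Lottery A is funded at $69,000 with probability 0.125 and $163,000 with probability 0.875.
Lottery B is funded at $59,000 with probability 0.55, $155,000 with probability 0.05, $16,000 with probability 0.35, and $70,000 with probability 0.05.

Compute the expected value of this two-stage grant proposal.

$134,938

EV(A) = 0.125 × 69000 + 0.875 × 163000 = 8625 + 142625 = 151250
EV(B) = 0.55 × 59000 + 0.05 × 155000 + 0.35 × 16000 + 0.05 × 70000 = 32450 + 7750 + 5600 + 3500 = 49300
Overall = 0.84 × 151250 + 0.16 × 49300 = 127050 + 7888 = 134938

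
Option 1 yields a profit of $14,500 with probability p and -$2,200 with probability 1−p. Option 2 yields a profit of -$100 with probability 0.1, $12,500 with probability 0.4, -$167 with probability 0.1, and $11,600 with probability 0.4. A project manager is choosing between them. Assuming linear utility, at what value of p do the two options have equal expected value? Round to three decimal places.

p = 0.707

EV(Option 2) = 0.1 × (-100) + 0.4 × 12500 + 0.1 × (-167) + 0.4 × 11600 = -10 + 5000 − 16.7 + 4640 = 9613.3
p·14500 + (1−p)·(-2200) = 9613.3
16700p − 2200 = 9613.3
p = (9613.3 + 2200) / 16700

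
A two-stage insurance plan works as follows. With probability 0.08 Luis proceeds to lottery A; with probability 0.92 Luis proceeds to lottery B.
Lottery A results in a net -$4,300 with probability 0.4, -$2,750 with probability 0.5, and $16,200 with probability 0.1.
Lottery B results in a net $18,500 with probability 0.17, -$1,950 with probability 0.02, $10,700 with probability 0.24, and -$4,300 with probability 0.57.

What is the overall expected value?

$2,847.16

EV(A) = 0.4 × (-4300) + 0.5 × (-2750) + 0.1 × 16200 = -1720 − 1375 + 1620 = -1475
EV(B) = 0.17 × 18500 + 0.02 × (-1950) + 0.24 × 10700 + 0.57 × (-4300) = 3145 − 39 + 2568 − 2451 = 3223
Overall = 0.08 × (-1475) + 0.92 × 3223 = -118 + 2965.16 = 2847.16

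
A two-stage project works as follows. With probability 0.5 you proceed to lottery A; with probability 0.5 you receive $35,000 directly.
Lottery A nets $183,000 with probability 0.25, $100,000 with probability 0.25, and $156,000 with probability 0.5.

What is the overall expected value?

EV(A) = 0.25 × 183000 + 0.25 × 100000 + 0.5 × 156000 = 45750 + 25000 + 78000 = 148750
Branch B: 35000 (certain)
Overall = 0.5 × 148750 + 0.5 × 35000 = 74375 + 17500 = 91875

$91,875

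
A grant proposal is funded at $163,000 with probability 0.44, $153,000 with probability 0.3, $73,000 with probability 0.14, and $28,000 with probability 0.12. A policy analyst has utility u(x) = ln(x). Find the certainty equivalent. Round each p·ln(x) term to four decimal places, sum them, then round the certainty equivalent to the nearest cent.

E[u] = 0.44·ln(163000) + 0.3·ln(153000) + 0.14·ln(73000) + 0.12·ln(28000) = 5.2807 + 3.5815 + 1.5678 + 1.2288 = 11.6588
CE = e^11.6588 ≈ 115705.10

$115,705.10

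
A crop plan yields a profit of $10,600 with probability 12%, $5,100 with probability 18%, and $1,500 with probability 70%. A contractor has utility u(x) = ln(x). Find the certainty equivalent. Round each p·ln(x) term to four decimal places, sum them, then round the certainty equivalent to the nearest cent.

$2,364.21

E[u] = 0.12·ln(10600) + 0.18·ln(5100) + 0.7·ln(1500) = 1.1122 + 1.5367 + 5.1193 = 7.7682
CE = e^7.7682 ≈ 2364.21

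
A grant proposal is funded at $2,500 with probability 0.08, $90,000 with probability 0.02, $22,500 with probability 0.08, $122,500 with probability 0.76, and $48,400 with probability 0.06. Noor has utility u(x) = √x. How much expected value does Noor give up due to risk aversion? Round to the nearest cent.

$9,082.56

E[u] = 0.08·√2500 + 0.02·√90000 + 0.08·√22500 + 0.76·√122500 + 0.06·√48400 = 0.08·50 + 0.02·300 + 0.08·150 + 0.76·350 + 0.06·220 = 301.2
CE = (301.2)² = 90721.44
Risk premium = EV − CE = 99804 − 90721.44 = 9082.56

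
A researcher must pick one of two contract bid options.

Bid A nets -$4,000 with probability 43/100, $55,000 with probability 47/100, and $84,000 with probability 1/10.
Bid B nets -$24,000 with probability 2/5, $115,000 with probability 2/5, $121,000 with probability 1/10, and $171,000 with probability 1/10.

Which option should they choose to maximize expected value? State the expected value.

Bid A = 43/100 × (-4000) + 47/100 × 55000 + 1/10 × 84000 = -1720 + 25850 + 8400 = 32530
Bid B = 2/5 × (-24000) + 2/5 × 115000 + 1/10 × 121000 + 1/10 × 171000 = -9600 + 46000 + 12100 + 17100 = 65600

Bid B ($65,600)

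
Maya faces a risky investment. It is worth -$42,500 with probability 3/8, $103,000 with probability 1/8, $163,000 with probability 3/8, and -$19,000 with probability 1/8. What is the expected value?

EV = 3/8 × (-42500) + 1/8 × 103000 + 3/8 × 163000 + 1/8 × (-19000) = -15937.5 + 12875 + 61125 − 2375 = 55687.5

$55,687.50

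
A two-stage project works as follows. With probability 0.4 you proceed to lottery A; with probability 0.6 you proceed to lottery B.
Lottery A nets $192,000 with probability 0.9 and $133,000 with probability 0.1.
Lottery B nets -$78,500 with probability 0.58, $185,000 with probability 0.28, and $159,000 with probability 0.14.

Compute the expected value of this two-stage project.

EV(A) = 0.9 × 192000 + 0.1 × 133000 = 172800 + 13300 = 186100
EV(B) = 0.58 × (-78500) + 0.28 × 185000 + 0.14 × 159000 = -45530 + 51800 + 22260 = 28530
Overall = 0.4 × 186100 + 0.6 × 28530 = 74440 + 17118 = 91558

$91,558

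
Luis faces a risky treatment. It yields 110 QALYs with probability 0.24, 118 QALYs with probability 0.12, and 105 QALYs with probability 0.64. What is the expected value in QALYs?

107.76 QALYs

EV = 0.24 × 110 + 0.12 × 118 + 0.64 × 105 = 26.4 + 14.16 + 67.2 = 107.76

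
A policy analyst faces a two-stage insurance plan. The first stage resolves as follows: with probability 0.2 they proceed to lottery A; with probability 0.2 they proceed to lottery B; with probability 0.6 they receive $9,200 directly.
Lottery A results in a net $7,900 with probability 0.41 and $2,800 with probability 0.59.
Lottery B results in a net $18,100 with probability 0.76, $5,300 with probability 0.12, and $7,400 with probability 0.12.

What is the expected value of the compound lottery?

EV(A) = 0.41 × 7900 + 0.59 × 2800 = 3239 + 1652 = 4891
EV(B) = 0.76 × 18100 + 0.12 × 5300 + 0.12 × 7400 = 13756 + 636 + 888 = 15280
Branch C: 9200 (certain)
Overall = 0.2 × 4891 + 0.2 × 15280 + 0.6 × 9200 = 978.2 + 3056 + 5520 = 9554.2

$9,554.20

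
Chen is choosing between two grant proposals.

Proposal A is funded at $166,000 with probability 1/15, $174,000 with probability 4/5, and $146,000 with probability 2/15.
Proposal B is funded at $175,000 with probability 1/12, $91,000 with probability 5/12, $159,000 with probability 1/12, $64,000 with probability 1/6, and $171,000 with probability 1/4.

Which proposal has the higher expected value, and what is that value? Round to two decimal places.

Proposal A ($169,733.33)

Proposal A = 1/15 × 166000 + 4/5 × 174000 + 2/15 × 146000 = 11066.6667 + 139200 + 19466.6667 = 169733.3333
Proposal B = 1/12 × 175000 + 5/12 × 91000 + 1/12 × 159000 + 1/6 × 64000 + 1/4 × 171000 = 14583.3333 + 37916.6667 + 13250 + 10666.6667 + 42750 = 119166.6667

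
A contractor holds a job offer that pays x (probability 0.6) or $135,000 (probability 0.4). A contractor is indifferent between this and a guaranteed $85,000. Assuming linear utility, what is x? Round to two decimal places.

x = $51,666.67

0.6·x + 0.4·135000 = 85000
0.6·x = 85000 − 54000 = 31000
x = 31000 / 0.6 = 51666.6667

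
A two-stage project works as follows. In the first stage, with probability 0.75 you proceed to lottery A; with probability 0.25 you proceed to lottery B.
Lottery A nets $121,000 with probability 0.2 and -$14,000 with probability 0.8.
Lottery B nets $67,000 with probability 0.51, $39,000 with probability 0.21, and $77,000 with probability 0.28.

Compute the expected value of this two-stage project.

$25,730

EV(A) = 0.2 × 121000 + 0.8 × (-14000) = 24200 − 11200 = 13000
EV(B) = 0.51 × 67000 + 0.21 × 39000 + 0.28 × 77000 = 34170 + 8190 + 21560 = 63920
Overall = 0.75 × 13000 + 0.25 × 63920 = 9750 + 15980 = 25730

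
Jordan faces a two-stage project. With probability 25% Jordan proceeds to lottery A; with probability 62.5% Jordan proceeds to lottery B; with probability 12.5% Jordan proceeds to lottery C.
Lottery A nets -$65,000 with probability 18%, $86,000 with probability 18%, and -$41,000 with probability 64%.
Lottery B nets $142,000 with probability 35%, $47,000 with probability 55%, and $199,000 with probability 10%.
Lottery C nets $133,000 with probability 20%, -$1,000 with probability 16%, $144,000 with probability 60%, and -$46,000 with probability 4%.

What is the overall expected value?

$67,916.25

EV(A) = 0.18 × (-65000) + 0.18 × 86000 + 0.64 × (-41000) = -11700 + 15480 − 26240 = -22460
EV(B) = 0.35 × 142000 + 0.55 × 47000 + 0.1 × 199000 = 49700 + 25850 + 19900 = 95450
EV(C) = 0.2 × 133000 + 0.16 × (-1000) + 0.6 × 144000 + 0.04 × (-46000) = 26600 − 160 + 86400 − 1840 = 111000
Overall = 0.25 × (-22460) + 0.625 × 95450 + 0.125 × 111000 = -5615 + 59656.25 + 13875 = 67916.25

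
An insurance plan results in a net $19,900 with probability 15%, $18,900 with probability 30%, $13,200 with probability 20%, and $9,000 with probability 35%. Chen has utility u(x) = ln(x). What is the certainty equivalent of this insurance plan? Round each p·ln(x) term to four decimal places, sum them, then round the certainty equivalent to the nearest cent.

E[u] = 0.15·ln(19900) + 0.3·ln(18900) + 0.2·ln(13200) + 0.35·ln(9000) = 1.4848 + 2.9541 + 1.8976 + 3.1867 = 9.5232
CE = e^9.5232 ≈ 13673.30

$13,673.30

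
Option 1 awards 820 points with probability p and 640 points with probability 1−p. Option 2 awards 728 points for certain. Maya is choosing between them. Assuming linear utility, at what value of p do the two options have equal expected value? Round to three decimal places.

p·820 + (1−p)·640 = 728
180p + 640 = 728
p = (728 − 640) / 180

p = 0.489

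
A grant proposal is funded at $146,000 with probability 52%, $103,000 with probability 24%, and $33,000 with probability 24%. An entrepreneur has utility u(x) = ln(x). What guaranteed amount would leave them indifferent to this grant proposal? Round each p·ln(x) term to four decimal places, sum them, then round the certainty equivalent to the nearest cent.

E[u] = 0.52·ln(146000) + 0.24·ln(103000) + 0.24·ln(33000) = 6.1835 + 2.7702 + 2.4970 = 11.4507
CE = e^11.4507 ≈ 93967.10

$93,967.10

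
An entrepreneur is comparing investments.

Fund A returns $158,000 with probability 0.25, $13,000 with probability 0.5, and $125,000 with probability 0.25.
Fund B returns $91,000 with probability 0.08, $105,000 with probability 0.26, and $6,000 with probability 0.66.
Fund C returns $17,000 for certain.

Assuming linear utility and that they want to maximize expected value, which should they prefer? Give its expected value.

Fund A ($77,250)

Fund A = 0.25 × 158000 + 0.5 × 13000 + 0.25 × 125000 = 39500 + 6500 + 31250 = 77250
Fund B = 0.08 × 91000 + 0.26 × 105000 + 0.66 × 6000 = 7280 + 27300 + 3960 = 38540
Fund C: 17000 (certain)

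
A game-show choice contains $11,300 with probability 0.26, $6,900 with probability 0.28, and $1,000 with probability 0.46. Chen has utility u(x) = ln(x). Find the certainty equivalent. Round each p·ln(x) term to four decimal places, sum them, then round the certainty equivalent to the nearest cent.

$3,226.33

E[u] = 0.26·ln(11300) + 0.28·ln(6900) + 0.46·ln(1000) = 2.4265 + 2.4750 + 3.1776 = 8.0791
CE = e^8.0791 ≈ 3226.33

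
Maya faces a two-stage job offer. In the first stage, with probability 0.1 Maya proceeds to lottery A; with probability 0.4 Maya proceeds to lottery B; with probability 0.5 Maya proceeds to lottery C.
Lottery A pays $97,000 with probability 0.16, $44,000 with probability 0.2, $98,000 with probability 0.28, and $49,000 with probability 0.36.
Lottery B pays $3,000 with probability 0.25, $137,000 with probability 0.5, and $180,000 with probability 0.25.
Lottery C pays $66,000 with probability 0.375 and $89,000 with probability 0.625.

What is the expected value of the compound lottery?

$92,827.50

EV(A) = 0.16 × 97000 + 0.2 × 44000 + 0.28 × 98000 + 0.36 × 49000 = 15520 + 8800 + 27440 + 17640 = 69400
EV(B) = 0.25 × 3000 + 0.5 × 137000 + 0.25 × 180000 = 750 + 68500 + 45000 = 114250
EV(C) = 0.375 × 66000 + 0.625 × 89000 = 24750 + 55625 = 80375
Overall = 0.1 × 69400 + 0.4 × 114250 + 0.5 × 80375 = 6940 + 45700 + 40187.5 = 92827.5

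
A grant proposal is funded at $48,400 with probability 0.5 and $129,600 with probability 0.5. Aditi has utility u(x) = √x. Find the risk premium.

E[u] = 0.5·√48400 + 0.5·√129600 = 0.5·220 + 0.5·360 = 290
CE = (290)² = 84100
Risk premium = EV − CE = 89000 − 84100 = 4900

$4,900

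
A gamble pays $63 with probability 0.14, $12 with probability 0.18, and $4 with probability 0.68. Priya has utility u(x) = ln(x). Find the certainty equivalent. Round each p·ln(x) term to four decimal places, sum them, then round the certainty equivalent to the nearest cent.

E[u] = 0.14·ln(63) + 0.18·ln(12) + 0.68·ln(4) = 0.5800 + 0.4473 + 0.9427 = 1.9700
CE = e^1.9700 ≈ 7.17

$7.17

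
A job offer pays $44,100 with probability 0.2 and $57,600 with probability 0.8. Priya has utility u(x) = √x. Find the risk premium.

E[u] = 0.2·√44100 + 0.8·√57600 = 0.2·210 + 0.8·240 = 234
CE = (234)² = 54756
Risk premium = EV − CE = 54900 − 54756 = 144

$144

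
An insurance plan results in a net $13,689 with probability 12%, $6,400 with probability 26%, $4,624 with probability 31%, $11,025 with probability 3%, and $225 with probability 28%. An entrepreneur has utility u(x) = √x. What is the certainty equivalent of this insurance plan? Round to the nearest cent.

E[u] = 0.12·√13689 + 0.26·√6400 + 0.31·√4624 + 0.03·√11025 + 0.28·√225 = 0.12·117 + 0.26·80 + 0.31·68 + 0.03·105 + 0.28·15 = 63.27
CE = (63.27)² = 4003.0929

$4,003.09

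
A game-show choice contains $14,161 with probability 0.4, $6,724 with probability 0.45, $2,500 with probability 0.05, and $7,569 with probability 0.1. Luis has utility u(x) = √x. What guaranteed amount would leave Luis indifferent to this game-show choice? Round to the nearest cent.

E[u] = 0.4·√14161 + 0.45·√6724 + 0.05·√2500 + 0.1·√7569 = 0.4·119 + 0.45·82 + 0.05·50 + 0.1·87 = 95.7
CE = (95.7)² = 9158.49

$9,158.49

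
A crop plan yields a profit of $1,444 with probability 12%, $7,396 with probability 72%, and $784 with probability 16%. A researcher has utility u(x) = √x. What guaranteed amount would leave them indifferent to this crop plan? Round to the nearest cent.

$5,035.32

E[u] = 0.12·√1444 + 0.72·√7396 + 0.16·√784 = 0.12·38 + 0.72·86 + 0.16·28 = 70.96
CE = (70.96)² = 5035.3216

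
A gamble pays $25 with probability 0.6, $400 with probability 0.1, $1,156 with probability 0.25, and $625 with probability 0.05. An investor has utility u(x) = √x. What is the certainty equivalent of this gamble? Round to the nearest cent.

$217.56

E[u] = 0.6·√25 + 0.1·√400 + 0.25·√1156 + 0.05·√625 = 0.6·5 + 0.1·20 + 0.25·34 + 0.05·25 = 14.75
CE = (14.75)² = 217.5625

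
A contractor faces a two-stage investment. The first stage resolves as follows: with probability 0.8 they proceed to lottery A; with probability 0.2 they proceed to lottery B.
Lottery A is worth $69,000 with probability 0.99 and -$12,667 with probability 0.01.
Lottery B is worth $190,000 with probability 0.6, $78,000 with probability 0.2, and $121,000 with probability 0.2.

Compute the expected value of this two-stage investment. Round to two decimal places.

EV(A) = 0.99 × 69000 + 0.01 × (-12667) = 68310 − 126.67 = 68183.33
EV(B) = 0.6 × 190000 + 0.2 × 78000 + 0.2 × 121000 = 114000 + 15600 + 24200 = 153800
Overall = 0.8 × 68183.33 + 0.2 × 153800 = 54546.664 + 30760 = 85306.664

$85,306.66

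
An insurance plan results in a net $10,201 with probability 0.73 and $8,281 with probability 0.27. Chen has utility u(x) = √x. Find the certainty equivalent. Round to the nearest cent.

$9,662.89

E[u] = 0.73·√10201 + 0.27·√8281 = 0.73·101 + 0.27·91 = 98.3
CE = (98.3)² = 9662.89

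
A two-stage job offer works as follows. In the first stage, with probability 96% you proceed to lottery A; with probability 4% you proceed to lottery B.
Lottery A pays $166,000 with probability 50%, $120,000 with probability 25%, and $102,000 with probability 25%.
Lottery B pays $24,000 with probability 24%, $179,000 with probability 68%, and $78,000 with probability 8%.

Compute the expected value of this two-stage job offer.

$138,308.80

EV(A) = 0.5 × 166000 + 0.25 × 120000 + 0.25 × 102000 = 83000 + 30000 + 25500 = 138500
EV(B) = 0.24 × 24000 + 0.68 × 179000 + 0.08 × 78000 = 5760 + 121720 + 6240 = 133720
Overall = 0.96 × 138500 + 0.04 × 133720 = 132960 + 5348.8 = 138308.8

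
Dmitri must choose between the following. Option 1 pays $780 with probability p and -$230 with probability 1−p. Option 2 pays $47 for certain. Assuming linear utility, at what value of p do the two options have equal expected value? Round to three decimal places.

p·780 + (1−p)·(-230) = 47
1010p − 230 = 47
p = (47 + 230) / 1010

p = 0.274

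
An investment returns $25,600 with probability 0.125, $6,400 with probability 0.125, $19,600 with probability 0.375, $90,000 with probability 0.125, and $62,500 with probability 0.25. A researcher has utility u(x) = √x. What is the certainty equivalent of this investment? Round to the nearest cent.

$33,306.25

E[u] = 0.125·√25600 + 0.125·√6400 + 0.375·√19600 + 0.125·√90000 + 0.25·√62500 = 0.125·160 + 0.125·80 + 0.375·140 + 0.125·300 + 0.25·250 = 182.5
CE = (182.5)² = 33306.25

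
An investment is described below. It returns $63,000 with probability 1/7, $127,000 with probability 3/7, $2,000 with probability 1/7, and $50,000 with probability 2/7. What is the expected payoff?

$78,000

EV = 1/7 × 63000 + 3/7 × 127000 + 1/7 × 2000 + 2/7 × 50000 = 9000 + 54428.5714 + 285.7143 + 14285.7143 = 78000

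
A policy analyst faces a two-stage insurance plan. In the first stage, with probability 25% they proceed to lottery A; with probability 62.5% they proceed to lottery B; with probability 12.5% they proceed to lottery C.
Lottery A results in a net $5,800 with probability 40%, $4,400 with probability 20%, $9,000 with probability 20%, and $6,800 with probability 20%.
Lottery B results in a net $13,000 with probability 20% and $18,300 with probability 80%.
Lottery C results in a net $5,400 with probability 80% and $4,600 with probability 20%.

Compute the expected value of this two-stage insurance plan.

$13,020

EV(A) = 0.4 × 5800 + 0.2 × 4400 + 0.2 × 9000 + 0.2 × 6800 = 2320 + 880 + 1800 + 1360 = 6360
EV(B) = 0.2 × 13000 + 0.8 × 18300 = 2600 + 14640 = 17240
EV(C) = 0.8 × 5400 + 0.2 × 4600 = 4320 + 920 = 5240
Overall = 0.25 × 6360 + 0.625 × 17240 + 0.125 × 5240 = 1590 + 10775 + 655 = 13020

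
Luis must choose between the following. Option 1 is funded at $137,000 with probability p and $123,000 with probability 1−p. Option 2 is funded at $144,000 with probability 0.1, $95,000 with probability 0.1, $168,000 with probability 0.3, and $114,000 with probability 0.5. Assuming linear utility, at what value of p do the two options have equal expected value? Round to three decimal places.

EV(Option 2) = 0.1 × 144000 + 0.1 × 95000 + 0.3 × 168000 + 0.5 × 114000 = 14400 + 9500 + 50400 + 57000 = 131300
p·137000 + (1−p)·123000 = 131300
14000p + 123000 = 131300
p = (131300 − 123000) / 14000

p = 0.593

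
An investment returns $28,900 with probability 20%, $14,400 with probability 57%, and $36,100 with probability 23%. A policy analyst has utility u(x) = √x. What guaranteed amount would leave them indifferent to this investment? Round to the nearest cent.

E[u] = 0.2·√28900 + 0.57·√14400 + 0.23·√36100 = 0.2·170 + 0.57·120 + 0.23·190 = 146.1
CE = (146.1)² = 21345.21

$21,345.21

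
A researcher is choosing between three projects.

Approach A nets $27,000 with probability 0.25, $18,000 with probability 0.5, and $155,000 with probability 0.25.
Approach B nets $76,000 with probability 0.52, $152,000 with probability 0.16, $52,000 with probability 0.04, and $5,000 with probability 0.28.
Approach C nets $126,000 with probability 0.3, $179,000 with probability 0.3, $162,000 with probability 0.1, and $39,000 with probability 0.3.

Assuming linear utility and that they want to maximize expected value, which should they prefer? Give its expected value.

Approach A = 0.25 × 27000 + 0.5 × 18000 + 0.25 × 155000 = 6750 + 9000 + 38750 = 54500
Approach B = 0.52 × 76000 + 0.16 × 152000 + 0.04 × 52000 + 0.28 × 5000 = 39520 + 24320 + 2080 + 1400 = 67320
Approach C = 0.3 × 126000 + 0.3 × 179000 + 0.1 × 162000 + 0.3 × 39000 = 37800 + 53700 + 16200 + 11700 = 119400

Approach C ($119,400)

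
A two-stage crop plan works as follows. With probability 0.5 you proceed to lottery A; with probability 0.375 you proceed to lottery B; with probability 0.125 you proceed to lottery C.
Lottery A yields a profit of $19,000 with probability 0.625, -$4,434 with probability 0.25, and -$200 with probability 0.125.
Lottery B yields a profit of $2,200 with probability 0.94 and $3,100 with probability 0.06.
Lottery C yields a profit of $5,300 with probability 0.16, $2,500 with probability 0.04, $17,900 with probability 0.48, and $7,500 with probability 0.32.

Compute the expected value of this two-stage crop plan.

EV(A) = 0.625 × 19000 + 0.25 × (-4434) + 0.125 × (-200) = 11875 − 1108.5 − 25 = 10741.5
EV(B) = 0.94 × 2200 + 0.06 × 3100 = 2068 + 186 = 2254
EV(C) = 0.16 × 5300 + 0.04 × 2500 + 0.48 × 17900 + 0.32 × 7500 = 848 + 100 + 8592 + 2400 = 11940
Overall = 0.5 × 10741.5 + 0.375 × 2254 + 0.125 × 11940 = 5370.75 + 845.25 + 1492.5 = 7708.5

$7,708.50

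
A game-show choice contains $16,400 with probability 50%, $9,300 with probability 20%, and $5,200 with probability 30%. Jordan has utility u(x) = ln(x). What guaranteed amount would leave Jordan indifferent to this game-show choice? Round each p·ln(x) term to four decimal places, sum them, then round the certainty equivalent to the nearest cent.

E[u] = 0.5·ln(16400) + 0.2·ln(9300) + 0.3·ln(5200) = 4.8525 + 1.8276 + 2.5669 = 9.2470
CE = e^9.2470 ≈ 10373.40

$10,373.40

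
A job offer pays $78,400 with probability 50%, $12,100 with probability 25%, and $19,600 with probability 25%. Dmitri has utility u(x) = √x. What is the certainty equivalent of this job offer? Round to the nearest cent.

E[u] = 0.5·√78400 + 0.25·√12100 + 0.25·√19600 = 0.5·280 + 0.25·110 + 0.25·140 = 202.5
CE = (202.5)² = 41006.25

$41,006.25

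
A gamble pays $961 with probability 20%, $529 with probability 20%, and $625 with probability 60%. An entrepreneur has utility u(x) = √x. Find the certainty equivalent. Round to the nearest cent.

E[u] = 0.2·√961 + 0.2·√529 + 0.6·√625 = 0.2·31 + 0.2·23 + 0.6·25 = 25.8
CE = (25.8)² = 665.64

$665.64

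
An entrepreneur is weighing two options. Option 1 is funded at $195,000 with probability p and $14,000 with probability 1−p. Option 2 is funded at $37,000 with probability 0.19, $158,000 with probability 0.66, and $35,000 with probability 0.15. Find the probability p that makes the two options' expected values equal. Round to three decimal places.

EV(Option 2) = 0.19 × 37000 + 0.66 × 158000 + 0.15 × 35000 = 7030 + 104280 + 5250 = 116560
p·195000 + (1−p)·14000 = 116560
181000p + 14000 = 116560
p = (116560 − 14000) / 181000

p = 0.567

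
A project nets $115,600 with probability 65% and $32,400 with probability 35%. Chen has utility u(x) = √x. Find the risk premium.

$5,824

E[u] = 0.65·√115600 + 0.35·√32400 = 0.65·340 + 0.35·180 = 284
CE = (284)² = 80656
Risk premium = EV − CE = 86480 − 80656 = 5824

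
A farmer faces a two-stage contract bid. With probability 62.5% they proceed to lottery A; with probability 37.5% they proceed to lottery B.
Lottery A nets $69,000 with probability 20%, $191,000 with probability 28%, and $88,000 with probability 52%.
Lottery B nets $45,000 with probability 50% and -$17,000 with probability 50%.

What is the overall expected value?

EV(A) = 0.2 × 69000 + 0.28 × 191000 + 0.52 × 88000 = 13800 + 53480 + 45760 = 113040
EV(B) = 0.5 × 45000 + 0.5 × (-17000) = 22500 − 8500 = 14000
Overall = 0.625 × 113040 + 0.375 × 14000 = 70650 + 5250 = 75900

$75,900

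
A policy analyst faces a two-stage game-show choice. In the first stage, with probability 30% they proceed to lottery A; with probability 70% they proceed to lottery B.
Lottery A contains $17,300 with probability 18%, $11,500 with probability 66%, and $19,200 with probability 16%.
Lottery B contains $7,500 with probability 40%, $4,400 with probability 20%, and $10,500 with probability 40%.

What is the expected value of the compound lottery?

$9,788.80

EV(A) = 0.18 × 17300 + 0.66 × 11500 + 0.16 × 19200 = 3114 + 7590 + 3072 = 13776
EV(B) = 0.4 × 7500 + 0.2 × 4400 + 0.4 × 10500 = 3000 + 880 + 4200 = 8080
Overall = 0.3 × 13776 + 0.7 × 8080 = 4132.8 + 5656 = 9788.8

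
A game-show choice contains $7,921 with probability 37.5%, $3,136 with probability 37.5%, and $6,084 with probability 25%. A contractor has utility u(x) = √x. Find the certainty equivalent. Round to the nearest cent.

$5,457.52

E[u] = 0.375·√7921 + 0.375·√3136 + 0.25·√6084 = 0.375·89 + 0.375·56 + 0.25·78 = 73.875
CE = (73.875)² = 5457.515625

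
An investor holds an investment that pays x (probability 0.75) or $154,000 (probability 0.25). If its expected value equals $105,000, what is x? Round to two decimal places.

x = $88,666.67

0.75·x + 0.25·154000 = 105000
0.75·x = 105000 − 38500 = 66500
x = 66500 / 0.75 = 88666.6667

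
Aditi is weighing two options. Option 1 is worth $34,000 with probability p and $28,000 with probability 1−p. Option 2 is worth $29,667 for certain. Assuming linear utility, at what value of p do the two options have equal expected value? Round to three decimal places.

p·34000 + (1−p)·28000 = 29667
6000p + 28000 = 29667
p = (29667 − 28000) / 6000

p = 0.278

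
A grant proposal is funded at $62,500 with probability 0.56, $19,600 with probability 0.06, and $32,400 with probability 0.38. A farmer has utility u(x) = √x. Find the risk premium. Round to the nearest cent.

E[u] = 0.56·√62500 + 0.06·√19600 + 0.38·√32400 = 0.56·250 + 0.06·140 + 0.38·180 = 216.8
CE = (216.8)² = 47002.24
Risk premium = EV − CE = 48488 − 47002.24 = 1485.76

$1,485.76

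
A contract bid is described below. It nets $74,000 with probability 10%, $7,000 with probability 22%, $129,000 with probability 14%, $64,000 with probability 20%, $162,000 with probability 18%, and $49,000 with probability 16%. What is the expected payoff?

$76,800

EV = 0.1 × 74000 + 0.22 × 7000 + 0.14 × 129000 + 0.2 × 64000 + 0.18 × 162000 + 0.16 × 49000 = 7400 + 1540 + 18060 + 12800 + 29160 + 7840 = 76800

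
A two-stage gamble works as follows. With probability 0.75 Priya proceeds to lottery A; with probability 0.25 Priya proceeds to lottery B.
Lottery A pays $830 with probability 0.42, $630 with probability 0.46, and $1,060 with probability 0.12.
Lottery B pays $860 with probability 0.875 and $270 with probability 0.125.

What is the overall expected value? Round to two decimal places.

EV(A) = 0.42 × 830 + 0.46 × 630 + 0.12 × 1060 = 348.6 + 289.8 + 127.2 = 765.6
EV(B) = 0.875 × 860 + 0.125 × 270 = 752.5 + 33.75 = 786.25
Overall = 0.75 × 765.6 + 0.25 × 786.25 = 574.2 + 196.5625 = 770.7625

$770.76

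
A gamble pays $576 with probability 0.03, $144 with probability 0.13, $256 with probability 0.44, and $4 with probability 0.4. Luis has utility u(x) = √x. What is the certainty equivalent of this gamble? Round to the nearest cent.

E[u] = 0.03·√576 + 0.13·√144 + 0.44·√256 + 0.4·√4 = 0.03·24 + 0.13·12 + 0.44·16 + 0.4·2 = 10.12
CE = (10.12)² = 102.4144

$102.41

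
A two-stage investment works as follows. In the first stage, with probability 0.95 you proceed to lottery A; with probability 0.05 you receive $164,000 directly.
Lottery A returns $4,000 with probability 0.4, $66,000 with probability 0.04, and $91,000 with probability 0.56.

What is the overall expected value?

$60,640

EV(A) = 0.4 × 4000 + 0.04 × 66000 + 0.56 × 91000 = 1600 + 2640 + 50960 = 55200
Branch B: 164000 (certain)
Overall = 0.95 × 55200 + 0.05 × 164000 = 52440 + 8200 = 60640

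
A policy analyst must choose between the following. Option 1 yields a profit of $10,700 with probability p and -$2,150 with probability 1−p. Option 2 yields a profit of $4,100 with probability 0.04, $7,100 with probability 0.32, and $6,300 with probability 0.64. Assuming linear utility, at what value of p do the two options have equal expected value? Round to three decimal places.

EV(Option 2) = 0.04 × 4100 + 0.32 × 7100 + 0.64 × 6300 = 164 + 2272 + 4032 = 6468
p·10700 + (1−p)·(-2150) = 6468
12850p − 2150 = 6468
p = (6468 + 2150) / 12850

p = 0.671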